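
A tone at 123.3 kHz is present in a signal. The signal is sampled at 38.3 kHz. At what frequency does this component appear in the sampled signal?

8.4 kHz

123.3 kHz mod fs = 8.4 kHz.
8.4 kHz ≤ fs/2 = 19.15 kHz, appears at 8.4 kHz.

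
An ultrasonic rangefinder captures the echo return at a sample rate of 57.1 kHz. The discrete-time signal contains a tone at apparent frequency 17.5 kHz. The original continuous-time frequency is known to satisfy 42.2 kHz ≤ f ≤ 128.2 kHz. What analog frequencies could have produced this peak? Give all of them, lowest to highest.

Frequencies that alias to 17.5 kHz are k·fs ± 17.5 kHz for integer k ≥ 0.
k=0: 17.5 kHz.
k=1: 39.6 kHz, 74.6 kHz.
k=2: 96.7 kHz, 131.7 kHz.
k=3: 153.8 kHz, 188.8 kHz.
Within [42.2 kHz, 128.2 kHz]: 74.6 kHz, 96.7 kHz.

74.6 kHz, 96.7 kHz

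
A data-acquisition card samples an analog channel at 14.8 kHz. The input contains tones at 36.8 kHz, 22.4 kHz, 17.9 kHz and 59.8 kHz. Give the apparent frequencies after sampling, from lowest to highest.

0.6 kHz, 3.1 kHz, 7.2 kHz

fs/2 = 7.4 kHz.
36.8 kHz mod fs = 7.2 kHz.
7.2 kHz ≤ fs/2 = 7.4 kHz, appears at 7.2 kHz.
22.4 kHz mod fs = 7.6 kHz.
7.6 kHz > fs/2 = 7.4 kHz, folds to fs − 7.6 kHz = 7.2 kHz.
17.9 kHz mod fs = 3.1 kHz.
3.1 kHz ≤ fs/2 = 7.4 kHz, appears at 3.1 kHz.
59.8 kHz mod fs = 0.6 kHz.
0.6 kHz ≤ fs/2 = 7.4 kHz, appears at 0.6 kHz.
Distinct values: {0.6 kHz, 3.1 kHz, 7.2 kHz}.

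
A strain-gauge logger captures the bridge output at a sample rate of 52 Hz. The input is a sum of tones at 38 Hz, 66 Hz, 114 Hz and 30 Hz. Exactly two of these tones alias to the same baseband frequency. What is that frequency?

14 Hz

fs/2 = 26 Hz.
38 Hz > fs/2 = 26 Hz, folds to fs − 38 Hz = 14 Hz.
66 Hz mod fs = 14 Hz.
14 Hz ≤ fs/2 = 26 Hz, appears at 14 Hz.
114 Hz mod fs = 10 Hz.
10 Hz ≤ fs/2 = 26 Hz, appears at 10 Hz.
30 Hz > fs/2 = 26 Hz, folds to fs − 30 Hz = 22 Hz.
38 Hz and 66 Hz both map to 14 Hz.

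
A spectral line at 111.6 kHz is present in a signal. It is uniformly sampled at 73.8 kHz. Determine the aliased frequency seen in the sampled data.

111.6 kHz mod fs = 37.8 kHz.
37.8 kHz > fs/2 = 36.9 kHz, folds to fs − 37.8 kHz = 36 kHz.

36 kHz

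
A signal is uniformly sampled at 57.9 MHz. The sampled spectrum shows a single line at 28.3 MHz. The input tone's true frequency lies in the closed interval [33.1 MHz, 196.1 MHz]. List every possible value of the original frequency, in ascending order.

Frequencies that alias to 28.3 MHz are k·fs ± 28.3 MHz for integer k ≥ 0.
k=0: 28.3 MHz.
k=1: 29.6 MHz, 86.2 MHz.
k=2: 87.5 MHz, 144.1 MHz.
k=3: 145.4 MHz, 202 MHz.
k=4: 203.3 MHz, 259.9 MHz.
Within [33.1 MHz, 196.1 MHz]: 86.2 MHz, 87.5 MHz, 144.1 MHz, 145.4 MHz.

86.2 MHz, 87.5 MHz, 144.1 MHz, 145.4 MHz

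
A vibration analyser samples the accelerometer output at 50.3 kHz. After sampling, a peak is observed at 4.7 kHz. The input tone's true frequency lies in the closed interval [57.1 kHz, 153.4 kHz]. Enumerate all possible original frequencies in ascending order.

95.9 kHz, 105.3 kHz, 146.2 kHz

Frequencies that alias to 4.7 kHz are k·fs ± 4.7 kHz for integer k ≥ 0.
k=0: 4.7 kHz.
k=1: 45.6 kHz, 55 kHz.
k=2: 95.9 kHz, 105.3 kHz.
k=3: 146.2 kHz, 155.6 kHz.
k=4: 196.5 kHz, 205.9 kHz.
Within [57.1 kHz, 153.4 kHz]: 95.9 kHz, 105.3 kHz, 146.2 kHz.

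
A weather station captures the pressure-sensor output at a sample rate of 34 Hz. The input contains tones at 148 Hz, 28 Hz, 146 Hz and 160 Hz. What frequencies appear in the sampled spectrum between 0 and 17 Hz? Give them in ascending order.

fs/2 = 17 Hz.
148 Hz mod fs = 12 Hz.
12 Hz ≤ fs/2 = 17 Hz, appears at 12 Hz.
28 Hz > fs/2 = 17 Hz, folds to fs − 28 Hz = 6 Hz.
146 Hz mod fs = 10 Hz.
10 Hz ≤ fs/2 = 17 Hz, appears at 10 Hz.
160 Hz mod fs = 24 Hz.
24 Hz > fs/2 = 17 Hz, folds to fs − 24 Hz = 10 Hz.
Distinct values: {6 Hz, 10 Hz, 12 Hz}.

6 Hz, 10 Hz, 12 Hz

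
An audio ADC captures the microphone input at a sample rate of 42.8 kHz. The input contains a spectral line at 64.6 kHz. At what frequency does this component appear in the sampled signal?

21 kHz

64.6 kHz mod fs = 21.8 kHz.
21.8 kHz > fs/2 = 21.4 kHz, folds to fs − 21.8 kHz = 21 kHz.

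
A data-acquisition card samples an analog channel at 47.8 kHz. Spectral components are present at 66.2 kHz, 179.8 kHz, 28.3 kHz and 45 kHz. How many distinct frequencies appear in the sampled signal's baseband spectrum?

4

fs/2 = 23.9 kHz.
66.2 kHz mod fs = 18.4 kHz.
18.4 kHz ≤ fs/2 = 23.9 kHz, appears at 18.4 kHz.
179.8 kHz mod fs = 36.4 kHz.
36.4 kHz > fs/2 = 23.9 kHz, folds to fs − 36.4 kHz = 11.4 kHz.
28.3 kHz > fs/2 = 23.9 kHz, folds to fs − 28.3 kHz = 19.5 kHz.
45 kHz > fs/2 = 23.9 kHz, folds to fs − 45 kHz = 2.8 kHz.
Distinct values: {2.8 kHz, 11.4 kHz, 18.4 kHz, 19.5 kHz} → 4.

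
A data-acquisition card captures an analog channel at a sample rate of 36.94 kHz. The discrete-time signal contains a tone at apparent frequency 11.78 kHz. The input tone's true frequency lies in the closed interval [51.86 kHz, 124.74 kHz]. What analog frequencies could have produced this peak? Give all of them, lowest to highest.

62.1 kHz, 85.66 kHz, 99.04 kHz, 122.6 kHz

Frequencies that alias to 11.78 kHz are k·fs ± 11.78 kHz for integer k ≥ 0.
k=0: 11.78 kHz.
k=1: 25.16 kHz, 48.72 kHz.
k=2: 62.1 kHz, 85.66 kHz.
k=3: 99.04 kHz, 122.6 kHz.
k=4: 135.98 kHz, 159.54 kHz.
Within [51.86 kHz, 124.74 kHz]: 62.1 kHz, 85.66 kHz, 99.04 kHz, 122.6 kHz.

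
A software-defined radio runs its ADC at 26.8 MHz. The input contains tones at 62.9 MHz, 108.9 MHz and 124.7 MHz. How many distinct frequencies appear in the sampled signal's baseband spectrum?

fs/2 = 13.4 MHz.
62.9 MHz mod fs = 9.3 MHz.
9.3 MHz ≤ fs/2 = 13.4 MHz, appears at 9.3 MHz.
108.9 MHz mod fs = 1.7 MHz.
1.7 MHz ≤ fs/2 = 13.4 MHz, appears at 1.7 MHz.
124.7 MHz mod fs = 17.5 MHz.
17.5 MHz > fs/2 = 13.4 MHz, folds to fs − 17.5 MHz = 9.3 MHz.
Distinct values: {1.7 MHz, 9.3 MHz} → 2.

2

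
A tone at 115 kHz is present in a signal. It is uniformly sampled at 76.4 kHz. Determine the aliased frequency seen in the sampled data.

115 kHz mod fs = 38.6 kHz.
38.6 kHz > fs/2 = 38.2 kHz, folds to fs − 38.6 kHz = 37.8 kHz.

37.8 kHz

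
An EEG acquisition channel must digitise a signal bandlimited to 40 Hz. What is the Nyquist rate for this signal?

80 Hz

Nyquist rate = 2 × 40 Hz = 80 Hz.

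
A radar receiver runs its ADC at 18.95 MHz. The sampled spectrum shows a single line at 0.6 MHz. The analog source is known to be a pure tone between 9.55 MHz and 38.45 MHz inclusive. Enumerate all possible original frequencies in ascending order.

Frequencies that alias to 0.6 MHz are k·fs ± 0.6 MHz for integer k ≥ 0.
k=0: 0.6 MHz.
k=1: 18.35 MHz, 19.55 MHz.
k=2: 37.3 MHz, 38.5 MHz.
k=3: 56.25 MHz, 57.45 MHz.
Within [9.55 MHz, 38.45 MHz]: 18.35 MHz, 19.55 MHz, 37.3 MHz.

18.35 MHz, 19.55 MHz, 37.3 MHz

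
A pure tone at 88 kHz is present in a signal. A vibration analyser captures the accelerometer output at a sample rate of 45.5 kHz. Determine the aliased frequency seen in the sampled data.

3 kHz

88 kHz mod fs = 42.5 kHz.
42.5 kHz > fs/2 = 22.75 kHz, folds to fs − 42.5 kHz = 3 kHz.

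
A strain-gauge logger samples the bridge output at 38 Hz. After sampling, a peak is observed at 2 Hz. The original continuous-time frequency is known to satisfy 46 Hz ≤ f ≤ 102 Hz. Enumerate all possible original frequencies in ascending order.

74 Hz, 78 Hz

Frequencies that alias to 2 Hz are k·fs ± 2 Hz for integer k ≥ 0.
k=0: 2 Hz.
k=1: 36 Hz, 40 Hz.
k=2: 74 Hz, 78 Hz.
k=3: 112 Hz, 116 Hz.
Within [46 Hz, 102 Hz]: 74 Hz, 78 Hz.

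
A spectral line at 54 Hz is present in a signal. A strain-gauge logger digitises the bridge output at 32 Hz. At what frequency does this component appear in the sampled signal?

10 Hz

54 Hz mod fs = 22 Hz.
22 Hz > fs/2 = 16 Hz, folds to fs − 22 Hz = 10 Hz.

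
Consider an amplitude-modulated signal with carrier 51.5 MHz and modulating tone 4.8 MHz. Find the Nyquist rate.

AM sidebands sit at fc ± fm = 46.7 MHz and 56.3 MHz.
Highest-frequency component: 56.3 MHz.
Nyquist rate = 2 × 56.3 MHz = 112.6 MHz.

112.6 MHz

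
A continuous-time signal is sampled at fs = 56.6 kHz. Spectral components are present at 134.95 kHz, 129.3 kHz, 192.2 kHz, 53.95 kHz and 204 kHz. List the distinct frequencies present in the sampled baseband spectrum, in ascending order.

fs/2 = 28.3 kHz.
134.95 kHz mod fs = 21.75 kHz.
21.75 kHz ≤ fs/2 = 28.3 kHz, appears at 21.75 kHz.
129.3 kHz mod fs = 16.1 kHz.
16.1 kHz ≤ fs/2 = 28.3 kHz, appears at 16.1 kHz.
192.2 kHz mod fs = 22.4 kHz.
22.4 kHz ≤ fs/2 = 28.3 kHz, appears at 22.4 kHz.
53.95 kHz > fs/2 = 28.3 kHz, folds to fs − 53.95 kHz = 2.65 kHz.
204 kHz mod fs = 34.2 kHz.
34.2 kHz > fs/2 = 28.3 kHz, folds to fs − 34.2 kHz = 22.4 kHz.
Distinct values: {2.65 kHz, 16.1 kHz, 21.75 kHz, 22.4 kHz}.

2.65 kHz, 16.1 kHz, 21.75 kHz, 22.4 kHz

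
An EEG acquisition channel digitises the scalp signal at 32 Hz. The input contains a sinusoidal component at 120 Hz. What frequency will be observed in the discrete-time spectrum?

120 Hz mod fs = 24 Hz.
24 Hz > fs/2 = 16 Hz, folds to fs − 24 Hz = 8 Hz.

8 Hz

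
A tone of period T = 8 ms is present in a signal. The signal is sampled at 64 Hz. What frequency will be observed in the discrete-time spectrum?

3 Hz

T = 8 ms → f = 1/T = 125 Hz.
125 Hz mod fs = 61 Hz.
61 Hz > fs/2 = 32 Hz, folds to fs − 61 Hz = 3 Hz.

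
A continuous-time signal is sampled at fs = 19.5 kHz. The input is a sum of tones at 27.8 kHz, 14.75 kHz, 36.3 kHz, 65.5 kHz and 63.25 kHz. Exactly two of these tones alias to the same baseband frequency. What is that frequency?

4.75 kHz

fs/2 = 9.75 kHz.
27.8 kHz mod fs = 8.3 kHz.
8.3 kHz ≤ fs/2 = 9.75 kHz, appears at 8.3 kHz.
14.75 kHz > fs/2 = 9.75 kHz, folds to fs − 14.75 kHz = 4.75 kHz.
36.3 kHz mod fs = 16.8 kHz.
16.8 kHz > fs/2 = 9.75 kHz, folds to fs − 16.8 kHz = 2.7 kHz.
65.5 kHz mod fs = 7 kHz.
7 kHz ≤ fs/2 = 9.75 kHz, appears at 7 kHz.
63.25 kHz mod fs = 4.75 kHz.
4.75 kHz ≤ fs/2 = 9.75 kHz, appears at 4.75 kHz.
14.75 kHz and 63.25 kHz both map to 4.75 kHz.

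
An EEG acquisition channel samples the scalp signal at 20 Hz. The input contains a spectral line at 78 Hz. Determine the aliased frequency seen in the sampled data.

78 Hz mod fs = 18 Hz.
18 Hz > fs/2 = 10 Hz, folds to fs − 18 Hz = 2 Hz.

2 Hz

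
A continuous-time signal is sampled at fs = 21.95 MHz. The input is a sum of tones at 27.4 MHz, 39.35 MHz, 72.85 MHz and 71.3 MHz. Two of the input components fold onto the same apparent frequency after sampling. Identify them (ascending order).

27.4 MHz, 71.3 MHz

fs/2 = 10.975 MHz.
27.4 MHz mod fs = 5.45 MHz.
5.45 MHz ≤ fs/2 = 10.975 MHz, appears at 5.45 MHz.
39.35 MHz mod fs = 17.4 MHz.
17.4 MHz > fs/2 = 10.975 MHz, folds to fs − 17.4 MHz = 4.55 MHz.
72.85 MHz mod fs = 7 MHz.
7 MHz ≤ fs/2 = 10.975 MHz, appears at 7 MHz.
71.3 MHz mod fs = 5.45 MHz.
5.45 MHz ≤ fs/2 = 10.975 MHz, appears at 5.45 MHz.
27.4 MHz and 71.3 MHz both map to 5.45 MHz.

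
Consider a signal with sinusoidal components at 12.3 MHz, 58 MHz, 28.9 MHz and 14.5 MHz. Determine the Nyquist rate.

Highest-frequency component: 58 MHz.
Nyquist rate = 2 × 58 MHz = 116 MHz.

116 MHz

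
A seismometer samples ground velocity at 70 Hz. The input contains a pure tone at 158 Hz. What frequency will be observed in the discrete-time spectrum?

158 Hz mod fs = 18 Hz.
18 Hz ≤ fs/2 = 35 Hz, appears at 18 Hz.

18 Hz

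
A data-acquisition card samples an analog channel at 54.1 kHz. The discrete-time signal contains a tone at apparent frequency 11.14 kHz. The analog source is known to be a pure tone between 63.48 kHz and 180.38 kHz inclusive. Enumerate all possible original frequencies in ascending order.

65.24 kHz, 97.06 kHz, 119.34 kHz, 151.16 kHz, 173.44 kHz

Frequencies that alias to 11.14 kHz are k·fs ± 11.14 kHz for integer k ≥ 0.
k=0: 11.14 kHz.
k=1: 42.96 kHz, 65.24 kHz.
k=2: 97.06 kHz, 119.34 kHz.
k=3: 151.16 kHz, 173.44 kHz.
k=4: 205.26 kHz, 227.54 kHz.
Within [63.48 kHz, 180.38 kHz]: 65.24 kHz, 97.06 kHz, 119.34 kHz, 151.16 kHz, 173.44 kHz.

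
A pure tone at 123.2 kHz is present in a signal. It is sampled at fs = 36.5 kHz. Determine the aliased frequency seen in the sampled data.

13.7 kHz

123.2 kHz mod fs = 13.7 kHz.
13.7 kHz ≤ fs/2 = 18.25 kHz, appears at 13.7 kHz.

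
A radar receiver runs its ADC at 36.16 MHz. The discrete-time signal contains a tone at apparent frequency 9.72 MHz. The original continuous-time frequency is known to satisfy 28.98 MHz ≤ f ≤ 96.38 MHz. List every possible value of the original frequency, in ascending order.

45.88 MHz, 62.6 MHz, 82.04 MHz

Frequencies that alias to 9.72 MHz are k·fs ± 9.72 MHz for integer k ≥ 0.
k=0: 9.72 MHz.
k=1: 26.44 MHz, 45.88 MHz.
k=2: 62.6 MHz, 82.04 MHz.
k=3: 98.76 MHz, 118.2 MHz.
Within [28.98 MHz, 96.38 MHz]: 45.88 MHz, 62.6 MHz, 82.04 MHz.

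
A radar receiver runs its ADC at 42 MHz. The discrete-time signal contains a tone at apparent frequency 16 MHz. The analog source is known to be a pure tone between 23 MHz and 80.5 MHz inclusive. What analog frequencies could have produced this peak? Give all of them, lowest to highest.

26 MHz, 58 MHz, 68 MHz

Frequencies that alias to 16 MHz are k·fs ± 16 MHz for integer k ≥ 0.
k=0: 16 MHz.
k=1: 26 MHz, 58 MHz.
k=2: 68 MHz, 100 MHz.
k=3: 110 MHz, 142 MHz.
Within [23 MHz, 80.5 MHz]: 26 MHz, 58 MHz, 68 MHz.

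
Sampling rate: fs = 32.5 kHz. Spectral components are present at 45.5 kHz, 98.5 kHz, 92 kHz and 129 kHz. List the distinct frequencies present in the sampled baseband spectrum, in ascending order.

1 kHz, 5.5 kHz, 13 kHz

fs/2 = 16.25 kHz.
45.5 kHz mod fs = 13 kHz.
13 kHz ≤ fs/2 = 16.25 kHz, appears at 13 kHz.
98.5 kHz mod fs = 1 kHz.
1 kHz ≤ fs/2 = 16.25 kHz, appears at 1 kHz.
92 kHz mod fs = 27 kHz.
27 kHz > fs/2 = 16.25 kHz, folds to fs − 27 kHz = 5.5 kHz.
129 kHz mod fs = 31.5 kHz.
31.5 kHz > fs/2 = 16.25 kHz, folds to fs − 31.5 kHz = 1 kHz.
Distinct values: {1 kHz, 5.5 kHz, 13 kHz}.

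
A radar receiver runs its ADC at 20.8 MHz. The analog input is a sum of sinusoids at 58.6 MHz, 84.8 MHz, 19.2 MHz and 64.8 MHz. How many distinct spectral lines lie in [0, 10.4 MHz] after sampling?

fs/2 = 10.4 MHz.
58.6 MHz mod fs = 17 MHz.
17 MHz > fs/2 = 10.4 MHz, folds to fs − 17 MHz = 3.8 MHz.
84.8 MHz mod fs = 1.6 MHz.
1.6 MHz ≤ fs/2 = 10.4 MHz, appears at 1.6 MHz.
19.2 MHz > fs/2 = 10.4 MHz, folds to fs − 19.2 MHz = 1.6 MHz.
64.8 MHz mod fs = 2.4 MHz.
2.4 MHz ≤ fs/2 = 10.4 MHz, appears at 2.4 MHz.
Distinct values: {1.6 MHz, 2.4 MHz, 3.8 MHz} → 3.

3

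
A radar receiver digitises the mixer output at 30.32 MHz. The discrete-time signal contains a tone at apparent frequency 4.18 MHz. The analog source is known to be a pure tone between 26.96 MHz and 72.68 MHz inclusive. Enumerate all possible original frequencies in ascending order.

Frequencies that alias to 4.18 MHz are k·fs ± 4.18 MHz for integer k ≥ 0.
k=0: 4.18 MHz.
k=1: 26.14 MHz, 34.5 MHz.
k=2: 56.46 MHz, 64.82 MHz.
k=3: 86.78 MHz, 95.14 MHz.
Within [26.96 MHz, 72.68 MHz]: 34.5 MHz, 56.46 MHz, 64.82 MHz.

34.5 MHz, 56.46 MHz, 64.82 MHz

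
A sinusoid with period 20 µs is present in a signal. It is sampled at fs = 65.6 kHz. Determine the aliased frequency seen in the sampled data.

T = 20 µs → f = 1/T = 50 kHz.
50 kHz > fs/2 = 32.8 kHz, folds to fs − 50 kHz = 15.6 kHz.

15.6 kHz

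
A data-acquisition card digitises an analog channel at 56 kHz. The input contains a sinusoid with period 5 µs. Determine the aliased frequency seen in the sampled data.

24 kHz

T = 5 µs → f = 1/T = 200 kHz.
200 kHz mod fs = 32 kHz.
32 kHz > fs/2 = 28 kHz, folds to fs − 32 kHz = 24 kHz.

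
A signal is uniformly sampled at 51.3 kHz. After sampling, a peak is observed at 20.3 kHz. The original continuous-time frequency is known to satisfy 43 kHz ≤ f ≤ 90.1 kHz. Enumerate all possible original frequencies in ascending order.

71.6 kHz, 82.3 kHz

Frequencies that alias to 20.3 kHz are k·fs ± 20.3 kHz for integer k ≥ 0.
k=0: 20.3 kHz.
k=1: 31 kHz, 71.6 kHz.
k=2: 82.3 kHz, 122.9 kHz.
k=3: 133.6 kHz, 174.2 kHz.
Within [43 kHz, 90.1 kHz]: 71.6 kHz, 82.3 kHz.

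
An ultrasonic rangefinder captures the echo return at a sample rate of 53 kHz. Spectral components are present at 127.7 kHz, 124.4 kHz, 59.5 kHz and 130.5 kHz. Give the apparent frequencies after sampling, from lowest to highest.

fs/2 = 26.5 kHz.
127.7 kHz mod fs = 21.7 kHz.
21.7 kHz ≤ fs/2 = 26.5 kHz, appears at 21.7 kHz.
124.4 kHz mod fs = 18.4 kHz.
18.4 kHz ≤ fs/2 = 26.5 kHz, appears at 18.4 kHz.
59.5 kHz mod fs = 6.5 kHz.
6.5 kHz ≤ fs/2 = 26.5 kHz, appears at 6.5 kHz.
130.5 kHz mod fs = 24.5 kHz.
24.5 kHz ≤ fs/2 = 26.5 kHz, appears at 24.5 kHz.
Distinct values: {6.5 kHz, 18.4 kHz, 21.7 kHz, 24.5 kHz}.

6.5 kHz, 18.4 kHz, 21.7 kHz, 24.5 kHz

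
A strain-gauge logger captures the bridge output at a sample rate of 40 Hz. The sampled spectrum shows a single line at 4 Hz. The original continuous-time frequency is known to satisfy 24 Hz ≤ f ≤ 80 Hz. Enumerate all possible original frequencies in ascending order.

36 Hz, 44 Hz, 76 Hz

Frequencies that alias to 4 Hz are k·fs ± 4 Hz for integer k ≥ 0.
k=0: 4 Hz.
k=1: 36 Hz, 44 Hz.
k=2: 76 Hz, 84 Hz.
k=3: 116 Hz, 124 Hz.
Within [24 Hz, 80 Hz]: 36 Hz, 44 Hz, 76 Hz.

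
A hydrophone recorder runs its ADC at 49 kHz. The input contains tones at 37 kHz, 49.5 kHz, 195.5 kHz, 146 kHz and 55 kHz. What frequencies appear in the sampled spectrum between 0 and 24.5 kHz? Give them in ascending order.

fs/2 = 24.5 kHz.
37 kHz > fs/2 = 24.5 kHz, folds to fs − 37 kHz = 12 kHz.
49.5 kHz mod fs = 0.5 kHz.
0.5 kHz ≤ fs/2 = 24.5 kHz, appears at 0.5 kHz.
195.5 kHz mod fs = 48.5 kHz.
48.5 kHz > fs/2 = 24.5 kHz, folds to fs − 48.5 kHz = 0.5 kHz.
146 kHz mod fs = 48 kHz.
48 kHz > fs/2 = 24.5 kHz, folds to fs − 48 kHz = 1 kHz.
55 kHz mod fs = 6 kHz.
6 kHz ≤ fs/2 = 24.5 kHz, appears at 6 kHz.
Distinct values: {0.5 kHz, 1 kHz, 6 kHz, 12 kHz}.

0.5 kHz, 1 kHz, 6 kHz, 12 kHz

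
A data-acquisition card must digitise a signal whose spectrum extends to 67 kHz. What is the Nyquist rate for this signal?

134 kHz

Nyquist rate = 2 × 67 kHz = 134 kHz.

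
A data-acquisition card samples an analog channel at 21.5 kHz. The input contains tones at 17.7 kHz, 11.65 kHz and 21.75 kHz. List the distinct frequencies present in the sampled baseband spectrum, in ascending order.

fs/2 = 10.75 kHz.
17.7 kHz > fs/2 = 10.75 kHz, folds to fs − 17.7 kHz = 3.8 kHz.
11.65 kHz > fs/2 = 10.75 kHz, folds to fs − 11.65 kHz = 9.85 kHz.
21.75 kHz mod fs = 0.25 kHz.
0.25 kHz ≤ fs/2 = 10.75 kHz, appears at 0.25 kHz.
Distinct values: {0.25 kHz, 3.8 kHz, 9.85 kHz}.

0.25 kHz, 3.8 kHz, 9.85 kHz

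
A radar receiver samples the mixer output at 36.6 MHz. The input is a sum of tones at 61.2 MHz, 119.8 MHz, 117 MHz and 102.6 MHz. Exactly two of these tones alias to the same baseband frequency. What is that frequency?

fs/2 = 18.3 MHz.
61.2 MHz mod fs = 24.6 MHz.
24.6 MHz > fs/2 = 18.3 MHz, folds to fs − 24.6 MHz = 12 MHz.
119.8 MHz mod fs = 10 MHz.
10 MHz ≤ fs/2 = 18.3 MHz, appears at 10 MHz.
117 MHz mod fs = 7.2 MHz.
7.2 MHz ≤ fs/2 = 18.3 MHz, appears at 7.2 MHz.
102.6 MHz mod fs = 29.4 MHz.
29.4 MHz > fs/2 = 18.3 MHz, folds to fs − 29.4 MHz = 7.2 MHz.
102.6 MHz and 117 MHz both map to 7.2 MHz.

7.2 MHz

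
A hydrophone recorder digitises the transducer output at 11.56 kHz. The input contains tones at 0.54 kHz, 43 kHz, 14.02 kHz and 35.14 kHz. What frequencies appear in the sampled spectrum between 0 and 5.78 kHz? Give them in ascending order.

fs/2 = 5.78 kHz.
0.54 kHz ≤ fs/2 = 5.78 kHz, passes unchanged.
43 kHz mod fs = 8.32 kHz.
8.32 kHz > fs/2 = 5.78 kHz, folds to fs − 8.32 kHz = 3.24 kHz.
14.02 kHz mod fs = 2.46 kHz.
2.46 kHz ≤ fs/2 = 5.78 kHz, appears at 2.46 kHz.
35.14 kHz mod fs = 0.46 kHz.
0.46 kHz ≤ fs/2 = 5.78 kHz, appears at 0.46 kHz.
Distinct values: {0.46 kHz, 0.54 kHz, 2.46 kHz, 3.24 kHz}.

0.46 kHz, 0.54 kHz, 2.46 kHz, 3.24 kHz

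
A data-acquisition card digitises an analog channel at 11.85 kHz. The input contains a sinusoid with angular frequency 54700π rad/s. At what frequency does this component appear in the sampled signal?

ω = 54700π rad/s → f = ω/(2π) = 27350 Hz = 27.35 kHz.
27.35 kHz mod fs = 3.65 kHz.
3.65 kHz ≤ fs/2 = 5.925 kHz, appears at 3.65 kHz.

3.65 kHz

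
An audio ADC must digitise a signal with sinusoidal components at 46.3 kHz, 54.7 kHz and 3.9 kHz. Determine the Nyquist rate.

109.4 kHz

Highest-frequency component: 54.7 kHz.
Nyquist rate = 2 × 54.7 kHz = 109.4 kHz.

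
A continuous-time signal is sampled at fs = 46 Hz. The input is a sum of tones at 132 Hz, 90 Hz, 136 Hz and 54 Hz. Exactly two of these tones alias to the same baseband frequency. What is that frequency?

2 Hz

fs/2 = 23 Hz.
132 Hz mod fs = 40 Hz.
40 Hz > fs/2 = 23 Hz, folds to fs − 40 Hz = 6 Hz.
90 Hz mod fs = 44 Hz.
44 Hz > fs/2 = 23 Hz, folds to fs − 44 Hz = 2 Hz.
136 Hz mod fs = 44 Hz.
44 Hz > fs/2 = 23 Hz, folds to fs − 44 Hz = 2 Hz.
54 Hz mod fs = 8 Hz.
8 Hz ≤ fs/2 = 23 Hz, appears at 8 Hz.
90 Hz and 136 Hz both map to 2 Hz.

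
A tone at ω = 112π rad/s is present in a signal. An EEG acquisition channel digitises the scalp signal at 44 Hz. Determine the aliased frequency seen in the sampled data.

12 Hz

ω = 112π rad/s → f = ω/(2π) = 56 Hz.
56 Hz mod fs = 12 Hz.
12 Hz ≤ fs/2 = 22 Hz, appears at 12 Hz.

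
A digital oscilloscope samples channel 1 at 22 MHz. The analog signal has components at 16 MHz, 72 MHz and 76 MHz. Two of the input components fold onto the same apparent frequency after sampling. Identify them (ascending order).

16 MHz, 72 MHz

fs/2 = 11 MHz.
16 MHz > fs/2 = 11 MHz, folds to fs − 16 MHz = 6 MHz.
72 MHz mod fs = 6 MHz.
6 MHz ≤ fs/2 = 11 MHz, appears at 6 MHz.
76 MHz mod fs = 10 MHz.
10 MHz ≤ fs/2 = 11 MHz, appears at 10 MHz.
16 MHz and 72 MHz both map to 6 MHz.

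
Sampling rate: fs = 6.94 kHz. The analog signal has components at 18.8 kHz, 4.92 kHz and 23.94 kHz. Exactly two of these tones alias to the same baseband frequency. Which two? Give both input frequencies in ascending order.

fs/2 = 3.47 kHz.
18.8 kHz mod fs = 4.92 kHz.
4.92 kHz > fs/2 = 3.47 kHz, folds to fs − 4.92 kHz = 2.02 kHz.
4.92 kHz > fs/2 = 3.47 kHz, folds to fs − 4.92 kHz = 2.02 kHz.
23.94 kHz mod fs = 3.12 kHz.
3.12 kHz ≤ fs/2 = 3.47 kHz, appears at 3.12 kHz.
4.92 kHz and 18.8 kHz both map to 2.02 kHz.

4.92 kHz, 18.8 kHz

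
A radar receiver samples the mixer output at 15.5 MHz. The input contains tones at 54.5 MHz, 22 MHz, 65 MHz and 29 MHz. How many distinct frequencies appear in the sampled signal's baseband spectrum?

fs/2 = 7.75 MHz.
54.5 MHz mod fs = 8 MHz.
8 MHz > fs/2 = 7.75 MHz, folds to fs − 8 MHz = 7.5 MHz.
22 MHz mod fs = 6.5 MHz.
6.5 MHz ≤ fs/2 = 7.75 MHz, appears at 6.5 MHz.
65 MHz mod fs = 3 MHz.
3 MHz ≤ fs/2 = 7.75 MHz, appears at 3 MHz.
29 MHz mod fs = 13.5 MHz.
13.5 MHz > fs/2 = 7.75 MHz, folds to fs − 13.5 MHz = 2 MHz.
Distinct values: {2 MHz, 3 MHz, 6.5 MHz, 7.5 MHz} → 4.

4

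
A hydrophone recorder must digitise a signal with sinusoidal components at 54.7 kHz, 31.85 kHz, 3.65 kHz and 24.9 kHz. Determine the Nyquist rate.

109.4 kHz

Highest-frequency component: 54.7 kHz.
Nyquist rate = 2 × 54.7 kHz = 109.4 kHz.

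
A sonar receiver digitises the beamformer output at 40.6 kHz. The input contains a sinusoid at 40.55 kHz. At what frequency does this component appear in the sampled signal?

0.05 kHz

40.55 kHz > fs/2 = 20.3 kHz, folds to fs − 40.55 kHz = 0.05 kHz.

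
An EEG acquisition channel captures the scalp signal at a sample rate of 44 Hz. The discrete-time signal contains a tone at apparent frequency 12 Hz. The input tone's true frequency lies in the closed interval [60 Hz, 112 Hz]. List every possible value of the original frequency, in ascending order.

76 Hz, 100 Hz

Frequencies that alias to 12 Hz are k·fs ± 12 Hz for integer k ≥ 0.
k=0: 12 Hz.
k=1: 32 Hz, 56 Hz.
k=2: 76 Hz, 100 Hz.
k=3: 120 Hz, 144 Hz.
Within [60 Hz, 112 Hz]: 76 Hz, 100 Hz.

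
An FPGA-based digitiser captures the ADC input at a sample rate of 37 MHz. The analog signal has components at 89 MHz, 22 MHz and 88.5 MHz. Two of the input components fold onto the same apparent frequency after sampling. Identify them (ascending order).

22 MHz, 89 MHz

fs/2 = 18.5 MHz.
89 MHz mod fs = 15 MHz.
15 MHz ≤ fs/2 = 18.5 MHz, appears at 15 MHz.
22 MHz > fs/2 = 18.5 MHz, folds to fs − 22 MHz = 15 MHz.
88.5 MHz mod fs = 14.5 MHz.
14.5 MHz ≤ fs/2 = 18.5 MHz, appears at 14.5 MHz.
22 MHz and 89 MHz both map to 15 MHz.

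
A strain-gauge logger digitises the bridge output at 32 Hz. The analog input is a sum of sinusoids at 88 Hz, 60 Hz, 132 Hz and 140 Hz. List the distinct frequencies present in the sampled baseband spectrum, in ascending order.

fs/2 = 16 Hz.
88 Hz mod fs = 24 Hz.
24 Hz > fs/2 = 16 Hz, folds to fs − 24 Hz = 8 Hz.
60 Hz mod fs = 28 Hz.
28 Hz > fs/2 = 16 Hz, folds to fs − 28 Hz = 4 Hz.
132 Hz mod fs = 4 Hz.
4 Hz ≤ fs/2 = 16 Hz, appears at 4 Hz.
140 Hz mod fs = 12 Hz.
12 Hz ≤ fs/2 = 16 Hz, appears at 12 Hz.
Distinct values: {4 Hz, 8 Hz, 12 Hz}.

4 Hz, 8 Hz, 12 Hz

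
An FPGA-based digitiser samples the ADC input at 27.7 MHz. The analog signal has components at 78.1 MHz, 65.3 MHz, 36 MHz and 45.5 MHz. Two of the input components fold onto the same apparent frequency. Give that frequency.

9.9 MHz

fs/2 = 13.85 MHz.
78.1 MHz mod fs = 22.7 MHz.
22.7 MHz > fs/2 = 13.85 MHz, folds to fs − 22.7 MHz = 5 MHz.
65.3 MHz mod fs = 9.9 MHz.
9.9 MHz ≤ fs/2 = 13.85 MHz, appears at 9.9 MHz.
36 MHz mod fs = 8.3 MHz.
8.3 MHz ≤ fs/2 = 13.85 MHz, appears at 8.3 MHz.
45.5 MHz mod fs = 17.8 MHz.
17.8 MHz > fs/2 = 13.85 MHz, folds to fs − 17.8 MHz = 9.9 MHz.
45.5 MHz and 65.3 MHz both map to 9.9 MHz.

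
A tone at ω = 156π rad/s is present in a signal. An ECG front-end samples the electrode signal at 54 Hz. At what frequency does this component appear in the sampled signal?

ω = 156π rad/s → f = ω/(2π) = 78 Hz.
78 Hz mod fs = 24 Hz.
24 Hz ≤ fs/2 = 27 Hz, appears at 24 Hz.

24 Hz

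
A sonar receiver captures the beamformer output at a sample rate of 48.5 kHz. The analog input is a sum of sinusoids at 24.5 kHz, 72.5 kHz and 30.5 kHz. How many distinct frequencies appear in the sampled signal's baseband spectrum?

fs/2 = 24.25 kHz.
24.5 kHz > fs/2 = 24.25 kHz, folds to fs − 24.5 kHz = 24 kHz.
72.5 kHz mod fs = 24 kHz.
24 kHz ≤ fs/2 = 24.25 kHz, appears at 24 kHz.
30.5 kHz > fs/2 = 24.25 kHz, folds to fs − 30.5 kHz = 18 kHz.
Distinct values: {18 kHz, 24 kHz} → 2.

2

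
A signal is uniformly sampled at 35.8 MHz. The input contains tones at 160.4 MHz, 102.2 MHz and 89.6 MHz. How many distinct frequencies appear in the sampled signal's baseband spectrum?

3

fs/2 = 17.9 MHz.
160.4 MHz mod fs = 17.2 MHz.
17.2 MHz ≤ fs/2 = 17.9 MHz, appears at 17.2 MHz.
102.2 MHz mod fs = 30.6 MHz.
30.6 MHz > fs/2 = 17.9 MHz, folds to fs − 30.6 MHz = 5.2 MHz.
89.6 MHz mod fs = 18 MHz.
18 MHz > fs/2 = 17.9 MHz, folds to fs − 18 MHz = 17.8 MHz.
Distinct values: {5.2 MHz, 17.2 MHz, 17.8 MHz} → 3.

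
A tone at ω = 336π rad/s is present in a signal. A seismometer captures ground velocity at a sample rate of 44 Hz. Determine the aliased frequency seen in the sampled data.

ω = 336π rad/s → f = ω/(2π) = 168 Hz.
168 Hz mod fs = 36 Hz.
36 Hz > fs/2 = 22 Hz, folds to fs − 36 Hz = 8 Hz.

8 Hz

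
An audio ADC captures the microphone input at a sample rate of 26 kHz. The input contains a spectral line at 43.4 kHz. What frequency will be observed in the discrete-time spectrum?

43.4 kHz mod fs = 17.4 kHz.
17.4 kHz > fs/2 = 13 kHz, folds to fs − 17.4 kHz = 8.6 kHz.

8.6 kHz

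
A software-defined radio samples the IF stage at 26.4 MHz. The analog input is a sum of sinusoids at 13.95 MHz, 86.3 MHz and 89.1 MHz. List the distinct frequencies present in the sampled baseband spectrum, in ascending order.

7.1 MHz, 9.9 MHz, 12.45 MHz

fs/2 = 13.2 MHz.
13.95 MHz > fs/2 = 13.2 MHz, folds to fs − 13.95 MHz = 12.45 MHz.
86.3 MHz mod fs = 7.1 MHz.
7.1 MHz ≤ fs/2 = 13.2 MHz, appears at 7.1 MHz.
89.1 MHz mod fs = 9.9 MHz.
9.9 MHz ≤ fs/2 = 13.2 MHz, appears at 9.9 MHz.
Distinct values: {7.1 MHz, 9.9 MHz, 12.45 MHz}.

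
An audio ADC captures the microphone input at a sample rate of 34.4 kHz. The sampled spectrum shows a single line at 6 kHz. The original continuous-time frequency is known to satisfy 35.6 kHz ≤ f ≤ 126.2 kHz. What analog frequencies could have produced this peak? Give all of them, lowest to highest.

40.4 kHz, 62.8 kHz, 74.8 kHz, 97.2 kHz, 109.2 kHz

Frequencies that alias to 6 kHz are k·fs ± 6 kHz for integer k ≥ 0.
k=0: 6 kHz.
k=1: 28.4 kHz, 40.4 kHz.
k=2: 62.8 kHz, 74.8 kHz.
k=3: 97.2 kHz, 109.2 kHz.
k=4: 131.6 kHz, 143.6 kHz.
Within [35.6 kHz, 126.2 kHz]: 40.4 kHz, 62.8 kHz, 74.8 kHz, 97.2 kHz, 109.2 kHz.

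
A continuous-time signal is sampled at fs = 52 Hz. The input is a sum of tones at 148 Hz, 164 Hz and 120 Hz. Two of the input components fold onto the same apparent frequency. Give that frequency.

fs/2 = 26 Hz.
148 Hz mod fs = 44 Hz.
44 Hz > fs/2 = 26 Hz, folds to fs − 44 Hz = 8 Hz.
164 Hz mod fs = 8 Hz.
8 Hz ≤ fs/2 = 26 Hz, appears at 8 Hz.
120 Hz mod fs = 16 Hz.
16 Hz ≤ fs/2 = 26 Hz, appears at 16 Hz.
148 Hz and 164 Hz both map to 8 Hz.

8 Hz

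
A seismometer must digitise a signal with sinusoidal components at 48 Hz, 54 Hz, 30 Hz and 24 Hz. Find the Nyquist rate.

108 Hz

Highest-frequency component: 54 Hz.
Nyquist rate = 2 × 54 Hz = 108 Hz.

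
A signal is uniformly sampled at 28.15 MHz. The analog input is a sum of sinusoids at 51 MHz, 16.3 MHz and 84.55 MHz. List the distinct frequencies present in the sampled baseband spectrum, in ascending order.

fs/2 = 14.075 MHz.
51 MHz mod fs = 22.85 MHz.
22.85 MHz > fs/2 = 14.075 MHz, folds to fs − 22.85 MHz = 5.3 MHz.
16.3 MHz > fs/2 = 14.075 MHz, folds to fs − 16.3 MHz = 11.85 MHz.
84.55 MHz mod fs = 0.1 MHz.
0.1 MHz ≤ fs/2 = 14.075 MHz, appears at 0.1 MHz.
Distinct values: {0.1 MHz, 5.3 MHz, 11.85 MHz}.

0.1 MHz, 5.3 MHz, 11.85 MHz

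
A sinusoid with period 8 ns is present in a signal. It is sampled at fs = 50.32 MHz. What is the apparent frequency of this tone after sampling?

T = 8 ns → f = 1/T = 125 MHz.
125 MHz mod fs = 24.36 MHz.
24.36 MHz ≤ fs/2 = 25.16 MHz, appears at 24.36 MHz.

24.36 MHz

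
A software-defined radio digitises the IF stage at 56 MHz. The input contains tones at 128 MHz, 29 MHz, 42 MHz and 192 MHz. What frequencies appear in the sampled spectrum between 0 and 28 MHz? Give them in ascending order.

14 MHz, 16 MHz, 24 MHz, 27 MHz

fs/2 = 28 MHz.
128 MHz mod fs = 16 MHz.
16 MHz ≤ fs/2 = 28 MHz, appears at 16 MHz.
29 MHz > fs/2 = 28 MHz, folds to fs − 29 MHz = 27 MHz.
42 MHz > fs/2 = 28 MHz, folds to fs − 42 MHz = 14 MHz.
192 MHz mod fs = 24 MHz.
24 MHz ≤ fs/2 = 28 MHz, appears at 24 MHz.
Distinct values: {14 MHz, 16 MHz, 24 MHz, 27 MHz}.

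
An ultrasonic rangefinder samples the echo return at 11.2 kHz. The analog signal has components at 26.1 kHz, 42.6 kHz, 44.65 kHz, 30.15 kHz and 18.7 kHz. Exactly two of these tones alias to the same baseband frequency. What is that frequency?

3.7 kHz

fs/2 = 5.6 kHz.
26.1 kHz mod fs = 3.7 kHz.
3.7 kHz ≤ fs/2 = 5.6 kHz, appears at 3.7 kHz.
42.6 kHz mod fs = 9 kHz.
9 kHz > fs/2 = 5.6 kHz, folds to fs − 9 kHz = 2.2 kHz.
44.65 kHz mod fs = 11.05 kHz.
11.05 kHz > fs/2 = 5.6 kHz, folds to fs − 11.05 kHz = 0.15 kHz.
30.15 kHz mod fs = 7.75 kHz.
7.75 kHz > fs/2 = 5.6 kHz, folds to fs − 7.75 kHz = 3.45 kHz.
18.7 kHz mod fs = 7.5 kHz.
7.5 kHz > fs/2 = 5.6 kHz, folds to fs − 7.5 kHz = 3.7 kHz.
18.7 kHz and 26.1 kHz both map to 3.7 kHz.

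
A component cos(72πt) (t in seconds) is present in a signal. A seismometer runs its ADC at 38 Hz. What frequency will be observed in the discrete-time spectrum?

ω = 72π rad/s → f = ω/(2π) = 36 Hz.
36 Hz > fs/2 = 19 Hz, folds to fs − 36 Hz = 2 Hz.

2 Hz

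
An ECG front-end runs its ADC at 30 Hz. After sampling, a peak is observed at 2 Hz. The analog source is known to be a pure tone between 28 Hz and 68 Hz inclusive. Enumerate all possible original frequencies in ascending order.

Frequencies that alias to 2 Hz are k·fs ± 2 Hz for integer k ≥ 0.
k=0: 2 Hz.
k=1: 28 Hz, 32 Hz.
k=2: 58 Hz, 62 Hz.
k=3: 88 Hz, 92 Hz.
Within [28 Hz, 68 Hz]: 28 Hz, 32 Hz, 58 Hz, 62 Hz.

28 Hz, 32 Hz, 58 Hz, 62 Hz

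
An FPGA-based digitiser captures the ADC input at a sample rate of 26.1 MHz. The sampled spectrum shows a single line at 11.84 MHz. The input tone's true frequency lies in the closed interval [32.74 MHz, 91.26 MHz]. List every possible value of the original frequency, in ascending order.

37.94 MHz, 40.36 MHz, 64.04 MHz, 66.46 MHz, 90.14 MHz

Frequencies that alias to 11.84 MHz are k·fs ± 11.84 MHz for integer k ≥ 0.
k=0: 11.84 MHz.
k=1: 14.26 MHz, 37.94 MHz.
k=2: 40.36 MHz, 64.04 MHz.
k=3: 66.46 MHz, 90.14 MHz.
k=4: 92.56 MHz, 116.24 MHz.
Within [32.74 MHz, 91.26 MHz]: 37.94 MHz, 40.36 MHz, 64.04 MHz, 66.46 MHz, 90.14 MHz.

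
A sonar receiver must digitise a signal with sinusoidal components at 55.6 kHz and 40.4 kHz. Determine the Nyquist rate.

111.2 kHz

Highest-frequency component: 55.6 kHz.
Nyquist rate = 2 × 55.6 kHz = 111.2 kHz.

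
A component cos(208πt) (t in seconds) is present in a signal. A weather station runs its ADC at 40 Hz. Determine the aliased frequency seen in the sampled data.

ω = 208π rad/s → f = ω/(2π) = 104 Hz.
104 Hz mod fs = 24 Hz.
24 Hz > fs/2 = 20 Hz, folds to fs − 24 Hz = 16 Hz.

16 Hz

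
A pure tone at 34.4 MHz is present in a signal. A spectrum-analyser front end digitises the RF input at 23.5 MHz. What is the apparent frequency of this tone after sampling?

10.9 MHz

34.4 MHz mod fs = 10.9 MHz.
10.9 MHz ≤ fs/2 = 11.75 MHz, appears at 10.9 MHz.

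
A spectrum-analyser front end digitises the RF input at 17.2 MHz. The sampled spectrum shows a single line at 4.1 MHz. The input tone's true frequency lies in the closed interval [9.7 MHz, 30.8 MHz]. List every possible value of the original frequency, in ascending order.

Frequencies that alias to 4.1 MHz are k·fs ± 4.1 MHz for integer k ≥ 0.
k=0: 4.1 MHz.
k=1: 13.1 MHz, 21.3 MHz.
k=2: 30.3 MHz, 38.5 MHz.
k=3: 47.5 MHz, 55.7 MHz.
Within [9.7 MHz, 30.8 MHz]: 13.1 MHz, 21.3 MHz, 30.3 MHz.

13.1 MHz, 21.3 MHz, 30.3 MHz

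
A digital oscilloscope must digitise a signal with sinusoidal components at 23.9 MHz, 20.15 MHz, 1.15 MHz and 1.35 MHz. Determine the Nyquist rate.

Highest-frequency component: 23.9 MHz.
Nyquist rate = 2 × 23.9 MHz = 47.8 MHz.

47.8 MHz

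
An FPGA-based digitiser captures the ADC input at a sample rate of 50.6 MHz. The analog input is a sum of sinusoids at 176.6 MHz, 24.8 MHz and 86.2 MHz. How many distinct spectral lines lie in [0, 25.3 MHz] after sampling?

fs/2 = 25.3 MHz.
176.6 MHz mod fs = 24.8 MHz.
24.8 MHz ≤ fs/2 = 25.3 MHz, appears at 24.8 MHz.
24.8 MHz ≤ fs/2 = 25.3 MHz, passes unchanged.
86.2 MHz mod fs = 35.6 MHz.
35.6 MHz > fs/2 = 25.3 MHz, folds to fs − 35.6 MHz = 15 MHz.
Distinct values: {15 MHz, 24.8 MHz} → 2.

2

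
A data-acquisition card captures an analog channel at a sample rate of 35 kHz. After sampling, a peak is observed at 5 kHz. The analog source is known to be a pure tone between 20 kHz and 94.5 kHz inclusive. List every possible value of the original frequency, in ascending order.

Frequencies that alias to 5 kHz are k·fs ± 5 kHz for integer k ≥ 0.
k=0: 5 kHz.
k=1: 30 kHz, 40 kHz.
k=2: 65 kHz, 75 kHz.
k=3: 100 kHz, 110 kHz.
Within [20 kHz, 94.5 kHz]: 30 kHz, 40 kHz, 65 kHz, 75 kHz.

30 kHz, 40 kHz, 65 kHz, 75 kHz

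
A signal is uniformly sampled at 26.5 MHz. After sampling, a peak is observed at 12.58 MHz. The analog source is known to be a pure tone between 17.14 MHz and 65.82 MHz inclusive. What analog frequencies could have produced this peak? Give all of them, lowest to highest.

39.08 MHz, 40.42 MHz, 65.58 MHz

Frequencies that alias to 12.58 MHz are k·fs ± 12.58 MHz for integer k ≥ 0.
k=0: 12.58 MHz.
k=1: 13.92 MHz, 39.08 MHz.
k=2: 40.42 MHz, 65.58 MHz.
k=3: 66.92 MHz, 92.08 MHz.
Within [17.14 MHz, 65.82 MHz]: 39.08 MHz, 40.42 MHz, 65.58 MHz.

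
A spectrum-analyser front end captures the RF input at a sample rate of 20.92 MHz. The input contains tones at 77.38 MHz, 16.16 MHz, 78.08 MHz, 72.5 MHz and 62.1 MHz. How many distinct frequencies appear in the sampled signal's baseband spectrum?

fs/2 = 10.46 MHz.
77.38 MHz mod fs = 14.62 MHz.
14.62 MHz > fs/2 = 10.46 MHz, folds to fs − 14.62 MHz = 6.3 MHz.
16.16 MHz > fs/2 = 10.46 MHz, folds to fs − 16.16 MHz = 4.76 MHz.
78.08 MHz mod fs = 15.32 MHz.
15.32 MHz > fs/2 = 10.46 MHz, folds to fs − 15.32 MHz = 5.6 MHz.
72.5 MHz mod fs = 9.74 MHz.
9.74 MHz ≤ fs/2 = 10.46 MHz, appears at 9.74 MHz.
62.1 MHz mod fs = 20.26 MHz.
20.26 MHz > fs/2 = 10.46 MHz, folds to fs − 20.26 MHz = 0.66 MHz.
Distinct values: {0.66 MHz, 4.76 MHz, 5.6 MHz, 6.3 MHz, 9.74 MHz} → 5.

5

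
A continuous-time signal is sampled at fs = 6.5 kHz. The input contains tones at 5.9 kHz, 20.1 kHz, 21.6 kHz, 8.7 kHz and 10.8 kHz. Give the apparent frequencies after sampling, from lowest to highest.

0.6 kHz, 2.1 kHz, 2.2 kHz

fs/2 = 3.25 kHz.
5.9 kHz > fs/2 = 3.25 kHz, folds to fs − 5.9 kHz = 0.6 kHz.
20.1 kHz mod fs = 0.6 kHz.
0.6 kHz ≤ fs/2 = 3.25 kHz, appears at 0.6 kHz.
21.6 kHz mod fs = 2.1 kHz.
2.1 kHz ≤ fs/2 = 3.25 kHz, appears at 2.1 kHz.
8.7 kHz mod fs = 2.2 kHz.
2.2 kHz ≤ fs/2 = 3.25 kHz, appears at 2.2 kHz.
10.8 kHz mod fs = 4.3 kHz.
4.3 kHz > fs/2 = 3.25 kHz, folds to fs − 4.3 kHz = 2.2 kHz.
Distinct values: {0.6 kHz, 2.1 kHz, 2.2 kHz}.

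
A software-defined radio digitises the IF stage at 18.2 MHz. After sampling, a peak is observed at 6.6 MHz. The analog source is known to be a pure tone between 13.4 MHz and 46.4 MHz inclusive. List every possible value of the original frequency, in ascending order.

Frequencies that alias to 6.6 MHz are k·fs ± 6.6 MHz for integer k ≥ 0.
k=0: 6.6 MHz.
k=1: 11.6 MHz, 24.8 MHz.
k=2: 29.8 MHz, 43 MHz.
k=3: 48 MHz, 61.2 MHz.
Within [13.4 MHz, 46.4 MHz]: 24.8 MHz, 29.8 MHz, 43 MHz.

24.8 MHz, 29.8 MHz, 43 MHz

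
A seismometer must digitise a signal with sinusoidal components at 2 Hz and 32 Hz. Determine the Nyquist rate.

Highest-frequency component: 32 Hz.
Nyquist rate = 2 × 32 Hz = 64 Hz.

64 Hz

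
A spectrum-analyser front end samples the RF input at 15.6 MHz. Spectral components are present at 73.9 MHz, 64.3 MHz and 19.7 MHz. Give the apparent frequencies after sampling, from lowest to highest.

1.9 MHz, 4.1 MHz

fs/2 = 7.8 MHz.
73.9 MHz mod fs = 11.5 MHz.
11.5 MHz > fs/2 = 7.8 MHz, folds to fs − 11.5 MHz = 4.1 MHz.
64.3 MHz mod fs = 1.9 MHz.
1.9 MHz ≤ fs/2 = 7.8 MHz, appears at 1.9 MHz.
19.7 MHz mod fs = 4.1 MHz.
4.1 MHz ≤ fs/2 = 7.8 MHz, appears at 4.1 MHz.
Distinct values: {1.9 MHz, 4.1 MHz}.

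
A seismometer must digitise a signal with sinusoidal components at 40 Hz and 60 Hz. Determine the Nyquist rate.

Highest-frequency component: 60 Hz.
Nyquist rate = 2 × 60 Hz = 120 Hz.

120 Hz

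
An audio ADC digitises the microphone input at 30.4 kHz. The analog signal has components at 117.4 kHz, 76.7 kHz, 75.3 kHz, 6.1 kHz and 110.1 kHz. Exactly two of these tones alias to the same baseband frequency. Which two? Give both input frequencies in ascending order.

fs/2 = 15.2 kHz.
117.4 kHz mod fs = 26.2 kHz.
26.2 kHz > fs/2 = 15.2 kHz, folds to fs − 26.2 kHz = 4.2 kHz.
76.7 kHz mod fs = 15.9 kHz.
15.9 kHz > fs/2 = 15.2 kHz, folds to fs − 15.9 kHz = 14.5 kHz.
75.3 kHz mod fs = 14.5 kHz.
14.5 kHz ≤ fs/2 = 15.2 kHz, appears at 14.5 kHz.
6.1 kHz ≤ fs/2 = 15.2 kHz, passes unchanged.
110.1 kHz mod fs = 18.9 kHz.
18.9 kHz > fs/2 = 15.2 kHz, folds to fs − 18.9 kHz = 11.5 kHz.
75.3 kHz and 76.7 kHz both map to 14.5 kHz.

75.3 kHz, 76.7 kHz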